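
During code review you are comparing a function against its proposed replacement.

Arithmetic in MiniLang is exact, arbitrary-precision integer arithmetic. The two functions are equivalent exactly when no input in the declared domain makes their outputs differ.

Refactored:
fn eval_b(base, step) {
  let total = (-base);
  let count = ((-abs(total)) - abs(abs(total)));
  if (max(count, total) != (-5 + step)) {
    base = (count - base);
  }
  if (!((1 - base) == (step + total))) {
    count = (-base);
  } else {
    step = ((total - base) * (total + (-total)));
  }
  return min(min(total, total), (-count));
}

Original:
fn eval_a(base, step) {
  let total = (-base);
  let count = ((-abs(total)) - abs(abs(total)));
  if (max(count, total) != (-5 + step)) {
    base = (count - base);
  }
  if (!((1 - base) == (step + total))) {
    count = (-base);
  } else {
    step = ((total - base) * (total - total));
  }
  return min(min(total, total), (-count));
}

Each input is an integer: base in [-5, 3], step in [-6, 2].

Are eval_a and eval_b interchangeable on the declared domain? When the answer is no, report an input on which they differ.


This is a faithful refactor — arithmetic usage differs, but the computed results match everywhere.
One worked example (base=-2, step=-2) — eval_a: total becomes 2; next count becomes -4; next (max(count, total) != (-5 + step)) evaluates to true; next base becomes -2; next (!((1 - base) == (step + total))) evaluates to true; next count becomes 2; next final value -2; eval_b: total becomes 2; next count becomes -4; next (max(count, total) != (-5 + step)) evaluates to true; next base becomes -2; next (!((1 - base) == (step + total))) evaluates to true; next count becomes 2; next final value -2; agreement on -2.
Checked all 81 inputs in the declared domain: the outputs agree on every one.
verdict: equivalent


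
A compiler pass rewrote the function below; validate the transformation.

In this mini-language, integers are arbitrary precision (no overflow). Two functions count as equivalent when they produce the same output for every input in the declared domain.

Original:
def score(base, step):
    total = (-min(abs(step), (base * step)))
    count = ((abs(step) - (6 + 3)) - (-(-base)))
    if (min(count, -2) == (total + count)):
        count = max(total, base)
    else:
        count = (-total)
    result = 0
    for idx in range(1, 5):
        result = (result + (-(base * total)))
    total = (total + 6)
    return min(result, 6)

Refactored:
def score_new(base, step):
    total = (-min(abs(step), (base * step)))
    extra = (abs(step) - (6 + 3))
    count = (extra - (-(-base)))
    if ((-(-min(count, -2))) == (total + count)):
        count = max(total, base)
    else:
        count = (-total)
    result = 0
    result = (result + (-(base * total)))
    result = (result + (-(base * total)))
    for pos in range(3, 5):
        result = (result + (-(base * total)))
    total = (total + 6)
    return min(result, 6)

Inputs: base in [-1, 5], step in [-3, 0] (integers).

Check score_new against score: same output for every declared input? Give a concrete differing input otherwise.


Reading the diff, among the changes: local variable names differ; and loop structure differs; and arithmetic usage differs; and statement counts differ.
One worked example (base=0, step=-2) — score: total := 0 | count := -7 | (min(count, -2) == (total + count)): true | count := 0 | result := 0 | iter idx=1: | result := 0 | iter idx=2: | result := 0 | iter idx=3: | result := 0 | iter idx=4: | result := 0 | total := 6 | result 0; score_new: total := 0 | extra := -7 | count := -7 | ((-(-min(count, -2))) == (total + count)): true | count := 0 | result := 0 | result := 0 | result := 0 | iter pos=3: | result := 0 | iter pos=4: | result := 0 | total := 6 | result 0; agreement on 0.
Checked all 28 inputs in the declared domain: the outputs agree on every one.
verdict: equivalent


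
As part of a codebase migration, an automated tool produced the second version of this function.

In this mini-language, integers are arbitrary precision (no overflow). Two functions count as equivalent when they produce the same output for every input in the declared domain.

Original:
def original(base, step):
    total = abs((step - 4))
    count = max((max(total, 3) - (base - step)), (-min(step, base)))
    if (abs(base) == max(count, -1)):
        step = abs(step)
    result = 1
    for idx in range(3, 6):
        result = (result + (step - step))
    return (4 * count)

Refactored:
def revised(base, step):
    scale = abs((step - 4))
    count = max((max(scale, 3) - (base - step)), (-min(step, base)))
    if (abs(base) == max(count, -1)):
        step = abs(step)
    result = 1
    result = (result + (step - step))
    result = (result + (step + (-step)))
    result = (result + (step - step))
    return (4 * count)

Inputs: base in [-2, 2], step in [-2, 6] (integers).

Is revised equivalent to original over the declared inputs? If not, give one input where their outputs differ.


The two are interchangeable: statement counts differ, loop structure differs, local variable names differ, arithmetic usage differs, and every declared input agrees.
As a probe, take base=2, step=4: original runs total=0, then count=5, then (abs(base) == max(count, -1)) is false, then result=1, then (idx=3), then result=1, then (idx=4), then result=1, then (idx=5), then result=1, then returns 20; revised runs scale=0, then count=5, then (abs(base) == max(count, -1)) is false, then result=1, then result=1, then result=1, then result=1, then returns 20; both end at 20.
Sweeping the whole domain (45 inputs) finds no disagreement.
verdict: equivalent


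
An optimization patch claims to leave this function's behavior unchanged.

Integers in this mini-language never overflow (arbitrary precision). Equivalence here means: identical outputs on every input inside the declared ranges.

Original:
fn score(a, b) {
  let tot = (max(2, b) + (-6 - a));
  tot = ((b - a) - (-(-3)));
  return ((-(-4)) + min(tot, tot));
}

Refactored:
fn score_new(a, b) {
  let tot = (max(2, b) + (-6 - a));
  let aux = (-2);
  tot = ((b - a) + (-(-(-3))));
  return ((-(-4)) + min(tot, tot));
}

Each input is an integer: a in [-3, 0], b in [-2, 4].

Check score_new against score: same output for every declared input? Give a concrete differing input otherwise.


Behavior is preserved: although local variable names differ, plus constant usage differs, plus arithmetic usage differs, plus statement counts differ, the outputs never diverge.
As a probe, take a=-3, b=2: score runs tot = -1; tot = 2; return 6; score_new runs tot = -1; aux = -2; tot = 2; return 6; both end at 6.
Every one of the 28 inputs gives matching results.
verdict: equivalent


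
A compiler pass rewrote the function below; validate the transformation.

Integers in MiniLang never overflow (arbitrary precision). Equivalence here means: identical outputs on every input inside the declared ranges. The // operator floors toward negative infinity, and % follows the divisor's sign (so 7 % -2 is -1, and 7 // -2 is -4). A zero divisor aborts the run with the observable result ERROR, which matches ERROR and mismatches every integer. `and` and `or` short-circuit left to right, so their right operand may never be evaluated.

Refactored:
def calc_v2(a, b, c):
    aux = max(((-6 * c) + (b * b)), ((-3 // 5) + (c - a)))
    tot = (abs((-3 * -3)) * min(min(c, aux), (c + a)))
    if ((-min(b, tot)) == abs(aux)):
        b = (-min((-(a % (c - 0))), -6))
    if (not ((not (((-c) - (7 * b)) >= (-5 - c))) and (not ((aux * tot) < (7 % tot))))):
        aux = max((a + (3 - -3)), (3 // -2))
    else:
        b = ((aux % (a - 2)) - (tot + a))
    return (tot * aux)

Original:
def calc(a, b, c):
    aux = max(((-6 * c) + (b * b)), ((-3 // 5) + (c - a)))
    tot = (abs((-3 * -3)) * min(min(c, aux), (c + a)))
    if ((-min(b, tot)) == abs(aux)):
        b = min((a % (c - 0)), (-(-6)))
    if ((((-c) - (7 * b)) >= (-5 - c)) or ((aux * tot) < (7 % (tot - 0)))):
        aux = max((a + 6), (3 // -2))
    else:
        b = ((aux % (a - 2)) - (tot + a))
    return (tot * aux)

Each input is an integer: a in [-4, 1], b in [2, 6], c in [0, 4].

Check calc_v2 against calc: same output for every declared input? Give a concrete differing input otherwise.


Not equivalent: a=0, b=2, c=1 separates them (0 vs ERROR).
calc: aux := 0 | tot := 0 | ((-min(b, tot)) == abs(aux)): true | b := 0 | ((((-c) - (7 * b)) >= (-5 - c)) or ((aux * tot) < (7 % (tot - 0)))): true | aux := 6 | result 0
calc_v2: aux := 0 | tot := 0 | ((-min(b, tot)) == abs(aux)): true | b := 6 | divide-by-zero, output ERROR
verdict: not equivalent; witness: a=0, b=2, c=1


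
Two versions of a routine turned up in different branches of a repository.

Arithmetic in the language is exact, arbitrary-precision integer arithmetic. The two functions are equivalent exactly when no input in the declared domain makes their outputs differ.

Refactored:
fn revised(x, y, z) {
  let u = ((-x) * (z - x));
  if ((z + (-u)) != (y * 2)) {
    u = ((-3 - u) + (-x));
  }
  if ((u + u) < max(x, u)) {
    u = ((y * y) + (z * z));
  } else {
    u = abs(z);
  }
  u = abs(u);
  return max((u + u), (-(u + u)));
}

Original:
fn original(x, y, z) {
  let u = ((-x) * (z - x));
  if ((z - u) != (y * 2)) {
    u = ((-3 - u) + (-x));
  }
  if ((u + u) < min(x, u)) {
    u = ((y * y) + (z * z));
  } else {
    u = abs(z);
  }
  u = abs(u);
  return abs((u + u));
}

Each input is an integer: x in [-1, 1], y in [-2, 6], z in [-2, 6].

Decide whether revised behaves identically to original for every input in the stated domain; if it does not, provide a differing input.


Evaluate both at x=1, y=-2, z=5.
original: u=-4, then ((z - u) != (y * 2)) is true, then u=0, then ((u + u) < min(x, u)) is false, then u=5, then u=5, then returns 10
revised: u=-4, then ((z + (-u)) != (y * 2)) is true, then u=0, then ((u + u) < max(x, u)) is true, then u=29, then u=29, then returns 58
10 against 58: the behavior changed.
verdict: not equivalent; witness: x=1, y=-2, z=5


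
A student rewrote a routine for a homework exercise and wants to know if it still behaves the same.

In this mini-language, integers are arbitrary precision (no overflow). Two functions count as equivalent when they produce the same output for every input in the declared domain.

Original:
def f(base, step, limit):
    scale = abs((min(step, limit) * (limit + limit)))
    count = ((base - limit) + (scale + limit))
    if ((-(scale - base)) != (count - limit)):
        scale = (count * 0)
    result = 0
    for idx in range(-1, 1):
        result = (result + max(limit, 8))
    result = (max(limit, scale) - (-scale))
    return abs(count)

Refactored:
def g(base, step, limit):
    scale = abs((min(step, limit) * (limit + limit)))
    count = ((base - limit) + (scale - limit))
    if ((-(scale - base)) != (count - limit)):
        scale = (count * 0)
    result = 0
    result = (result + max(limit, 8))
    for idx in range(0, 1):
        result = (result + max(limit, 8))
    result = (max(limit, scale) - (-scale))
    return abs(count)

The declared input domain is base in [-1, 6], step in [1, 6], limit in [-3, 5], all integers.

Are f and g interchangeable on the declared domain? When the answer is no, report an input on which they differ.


Evaluate both at base=-1, step=1, limit=-3.
f: scale := 18 | count := 17 | ((-(scale - base)) != (count - limit)): true | scale := 0 | result := 0 | iter idx=-1: | result := 8 | iter idx=0: | result := 16 | result := 0 | result 17
g: scale := 18 | count := 23 | ((-(scale - base)) != (count - limit)): true | scale := 0 | result := 0 | result := 8 | iter idx=0: | result := 16 | result := 0 | result 23
17 != 23, so the rewrite changes behavior.
verdict: not equivalent; witness: base=-1, step=1, limit=-3


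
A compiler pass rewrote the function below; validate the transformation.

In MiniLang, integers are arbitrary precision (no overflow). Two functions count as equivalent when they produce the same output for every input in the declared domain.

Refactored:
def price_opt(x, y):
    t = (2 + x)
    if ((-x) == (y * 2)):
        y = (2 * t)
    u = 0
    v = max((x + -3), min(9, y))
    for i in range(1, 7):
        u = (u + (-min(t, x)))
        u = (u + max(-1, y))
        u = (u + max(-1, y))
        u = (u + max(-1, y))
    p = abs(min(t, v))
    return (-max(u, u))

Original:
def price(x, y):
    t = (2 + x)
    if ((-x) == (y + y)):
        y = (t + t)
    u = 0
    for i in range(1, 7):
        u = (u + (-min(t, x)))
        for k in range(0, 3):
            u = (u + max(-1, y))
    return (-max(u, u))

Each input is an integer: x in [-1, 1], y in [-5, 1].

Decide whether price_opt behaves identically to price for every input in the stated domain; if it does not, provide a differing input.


Behavior is preserved: although min/max/abs usage differs, and loop structure differs, and constant usage differs, and local variable names differ, and statement counts differ, and arithmetic usage differs, the outputs never diverge.
Spot check at x=1, y=-2 — price: t = 3; ((-x) == (y + y)) -> false; u = 0; [i=1]; u = -1; [k=0]; u = -2; [k=1]; u = -3; [k=2]; u = -4; [i=2]; u = -5; [k=0]; u = -6; [k=1]; u = -7; [k=2]; u = -8; [i=3]; u = -9; [k=0]; u = -10; [k=1]; u = -11; [k=2]; u = -12; [i=4]; u = -13; [k=0]; u = -14; [k=1]; u = -15; [k=2]; u = -16; [i=5]; u = -17; [k=0]; u = -18; [k=1]; u = -19; [k=2]; u = -20; [i=6]; u = -21; [k=0]; u = -22; [k=1]; u = -23; [k=2]; u = -24; return 24. price_opt: t = 3; ((-x) == (y * 2)) -> false; u = 0; v = -2; [i=1]; u = -1; u = -2; u = -3; u = -4; [i=2]; u = -5; u = -6; u = -7; u = -8; [i=3]; u = -9; u = -10; u = -11; u = -12; [i=4]; u = -13; u = -14; u = -15; u = -16; [i=5]; u = -17; u = -18; u = -19; u = -20; [i=6]; u = -21; u = -22; u = -23; u = -24; p = 2; return 24. Both give 24.
Across all 21 domain points the two functions coincide.
verdict: equivalent


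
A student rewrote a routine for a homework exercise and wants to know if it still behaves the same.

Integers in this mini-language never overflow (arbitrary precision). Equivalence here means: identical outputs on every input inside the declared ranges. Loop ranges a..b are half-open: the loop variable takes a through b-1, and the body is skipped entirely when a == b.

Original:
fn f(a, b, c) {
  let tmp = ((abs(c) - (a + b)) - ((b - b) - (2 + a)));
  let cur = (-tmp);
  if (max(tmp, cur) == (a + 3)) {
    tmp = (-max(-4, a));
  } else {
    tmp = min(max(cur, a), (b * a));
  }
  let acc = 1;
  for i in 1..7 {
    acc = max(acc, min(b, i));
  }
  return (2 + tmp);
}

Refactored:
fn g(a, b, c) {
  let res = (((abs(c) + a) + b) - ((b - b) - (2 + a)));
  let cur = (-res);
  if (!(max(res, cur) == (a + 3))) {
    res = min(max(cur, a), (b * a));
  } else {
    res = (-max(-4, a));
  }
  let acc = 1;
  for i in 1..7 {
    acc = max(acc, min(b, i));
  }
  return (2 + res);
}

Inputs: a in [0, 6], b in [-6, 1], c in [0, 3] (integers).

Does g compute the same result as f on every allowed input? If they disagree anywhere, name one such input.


Not equivalent: a=1, b=-3, c=3 separates them (-1 vs 1).
f: tmp = 8; cur = -8; (max(tmp, cur) == (a + 3)) -> false; tmp = -3; acc = 1; [i=1]; acc = 1; [i=2]; acc = 1; [i=3]; acc = 1; [i=4]; acc = 1; [i=5]; acc = 1; [i=6]; acc = 1; return -1
g: res = 4; cur = -4; (!(max(res, cur) == (a + 3))) -> false; res = -1; acc = 1; [i=1]; acc = 1; [i=2]; acc = 1; [i=3]; acc = 1; [i=4]; acc = 1; [i=5]; acc = 1; [i=6]; acc = 1; return 1
verdict: not equivalent; witness: a=1, b=-3, c=3


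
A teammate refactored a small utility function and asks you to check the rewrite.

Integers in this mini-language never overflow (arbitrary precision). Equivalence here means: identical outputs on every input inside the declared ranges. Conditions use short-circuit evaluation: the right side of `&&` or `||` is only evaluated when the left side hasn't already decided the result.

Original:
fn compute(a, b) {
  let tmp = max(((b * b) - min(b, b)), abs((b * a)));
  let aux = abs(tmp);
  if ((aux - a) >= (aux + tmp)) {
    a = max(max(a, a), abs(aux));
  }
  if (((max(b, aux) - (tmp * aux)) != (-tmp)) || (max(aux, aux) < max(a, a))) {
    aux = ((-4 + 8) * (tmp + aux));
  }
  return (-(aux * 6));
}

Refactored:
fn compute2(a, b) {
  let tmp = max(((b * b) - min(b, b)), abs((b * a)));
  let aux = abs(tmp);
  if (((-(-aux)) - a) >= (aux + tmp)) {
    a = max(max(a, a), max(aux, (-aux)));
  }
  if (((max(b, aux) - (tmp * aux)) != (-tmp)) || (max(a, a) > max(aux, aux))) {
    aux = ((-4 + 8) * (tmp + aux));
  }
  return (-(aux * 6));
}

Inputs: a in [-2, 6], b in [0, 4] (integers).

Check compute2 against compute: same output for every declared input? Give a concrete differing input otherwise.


Changes here: min/max/abs usage differs, plus comparison usage differs; the full 45-point sweep finds no disagreement.
verdict: equivalent


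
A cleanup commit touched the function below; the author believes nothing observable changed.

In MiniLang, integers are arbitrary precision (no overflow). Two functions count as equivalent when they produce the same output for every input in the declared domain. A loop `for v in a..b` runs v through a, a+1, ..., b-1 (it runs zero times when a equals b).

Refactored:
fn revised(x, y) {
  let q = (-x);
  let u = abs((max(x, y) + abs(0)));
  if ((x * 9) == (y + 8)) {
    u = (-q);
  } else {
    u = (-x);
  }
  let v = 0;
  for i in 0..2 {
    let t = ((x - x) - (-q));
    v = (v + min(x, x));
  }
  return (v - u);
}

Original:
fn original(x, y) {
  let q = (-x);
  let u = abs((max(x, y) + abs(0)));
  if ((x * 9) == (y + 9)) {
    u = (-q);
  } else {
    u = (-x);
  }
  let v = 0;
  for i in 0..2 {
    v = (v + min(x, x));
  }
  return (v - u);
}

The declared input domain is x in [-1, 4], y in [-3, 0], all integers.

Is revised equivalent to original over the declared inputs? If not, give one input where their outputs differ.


Try x=1, y=0.
original: q := -1 | u := 1 | ((x * 9) == (y + 9)): true | u := 1 | v := 0 | iter i=0: | v := 1 | iter i=1: | v := 2 | result 1
revised: q := -1 | u := 1 | ((x * 9) == (y + 8)): false | u := -1 | v := 0 | iter i=0: | t := -1 | v := 1 | iter i=1: | t := -1 | v := 2 | result 3
1 vs 3 — the two versions disagree here.
verdict: not equivalent; witness: x=1, y=0


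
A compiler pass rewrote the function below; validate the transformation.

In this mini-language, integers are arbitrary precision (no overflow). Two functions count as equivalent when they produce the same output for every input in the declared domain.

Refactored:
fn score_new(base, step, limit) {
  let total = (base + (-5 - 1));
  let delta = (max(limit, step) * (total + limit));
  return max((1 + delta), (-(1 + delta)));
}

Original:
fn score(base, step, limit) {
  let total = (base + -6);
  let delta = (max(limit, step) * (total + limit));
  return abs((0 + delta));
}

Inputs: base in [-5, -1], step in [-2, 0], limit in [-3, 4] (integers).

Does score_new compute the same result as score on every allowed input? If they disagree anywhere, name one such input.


There is a counterexample at base=-5, step=-2, limit=-3: 28 on one side, 29 on the other.
score: total = -11; delta = 28; return 28
score_new: total = -11; delta = 28; return 29
verdict: not equivalent; witness: base=-5, step=-2, limit=-3


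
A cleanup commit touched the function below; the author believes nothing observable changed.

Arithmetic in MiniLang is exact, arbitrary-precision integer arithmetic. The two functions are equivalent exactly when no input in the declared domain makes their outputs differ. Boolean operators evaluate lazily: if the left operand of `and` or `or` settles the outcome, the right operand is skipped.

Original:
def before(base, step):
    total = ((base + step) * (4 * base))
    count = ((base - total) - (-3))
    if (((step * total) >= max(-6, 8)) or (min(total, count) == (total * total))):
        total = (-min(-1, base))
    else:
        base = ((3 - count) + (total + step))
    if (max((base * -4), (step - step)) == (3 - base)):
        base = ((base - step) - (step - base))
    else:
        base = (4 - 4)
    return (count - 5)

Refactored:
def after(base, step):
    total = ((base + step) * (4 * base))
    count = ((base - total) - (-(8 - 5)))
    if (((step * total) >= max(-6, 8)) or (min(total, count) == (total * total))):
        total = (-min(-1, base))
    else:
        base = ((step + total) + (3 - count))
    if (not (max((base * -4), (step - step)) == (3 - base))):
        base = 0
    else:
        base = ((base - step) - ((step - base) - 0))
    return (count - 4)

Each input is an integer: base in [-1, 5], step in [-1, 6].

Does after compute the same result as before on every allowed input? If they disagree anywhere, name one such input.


base=-1, step=-1 yields -11 from before but -10 from after.
verdict: not equivalent; witness: base=-1, step=-1


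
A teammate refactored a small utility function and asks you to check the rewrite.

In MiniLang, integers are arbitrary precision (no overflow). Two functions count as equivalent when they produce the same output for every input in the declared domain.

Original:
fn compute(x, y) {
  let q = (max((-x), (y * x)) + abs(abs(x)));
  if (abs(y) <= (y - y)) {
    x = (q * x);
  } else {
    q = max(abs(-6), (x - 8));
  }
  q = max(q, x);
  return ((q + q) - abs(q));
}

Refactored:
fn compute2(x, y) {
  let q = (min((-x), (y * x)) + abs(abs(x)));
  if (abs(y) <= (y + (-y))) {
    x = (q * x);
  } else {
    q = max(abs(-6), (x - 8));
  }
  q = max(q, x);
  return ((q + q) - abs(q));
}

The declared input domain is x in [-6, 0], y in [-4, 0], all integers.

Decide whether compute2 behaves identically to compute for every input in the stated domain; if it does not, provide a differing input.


Not equivalent: x=-6, y=0 separates them (12 vs 6).
compute: q becomes 12; next (abs(y) <= (y - y)) evaluates to true; next x becomes -72; next q becomes 12; next final value 12
compute2: q becomes 6; next (abs(y) <= (y + (-y))) evaluates to true; next x becomes -36; next q becomes 6; next final value 6
verdict: not equivalent; witness: x=-6, y=0


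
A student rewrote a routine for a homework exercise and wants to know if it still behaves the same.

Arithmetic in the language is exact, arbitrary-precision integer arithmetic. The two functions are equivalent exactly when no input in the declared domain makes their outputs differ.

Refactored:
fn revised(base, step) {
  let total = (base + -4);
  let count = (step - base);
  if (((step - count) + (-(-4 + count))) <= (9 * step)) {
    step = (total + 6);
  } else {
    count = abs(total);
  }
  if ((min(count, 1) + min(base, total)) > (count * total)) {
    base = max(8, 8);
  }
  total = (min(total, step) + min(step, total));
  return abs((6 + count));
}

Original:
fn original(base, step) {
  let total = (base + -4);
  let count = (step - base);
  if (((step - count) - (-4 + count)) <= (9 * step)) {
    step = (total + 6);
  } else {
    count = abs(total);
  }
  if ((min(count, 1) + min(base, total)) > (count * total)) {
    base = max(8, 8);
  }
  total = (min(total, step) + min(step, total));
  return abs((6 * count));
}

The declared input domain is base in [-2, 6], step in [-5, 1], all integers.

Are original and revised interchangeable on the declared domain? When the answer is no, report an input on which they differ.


Take base=-2, step=-5.
original: total = -6; count = -3; (((step - count) - (-4 + count)) <= (9 * step)) -> false; count = 6; ((min(count, 1) + min(base, total)) > (count * total)) -> true; base = 8; total = -12; return 36
revised: total = -6; count = -3; (((step - count) + (-(-4 + count))) <= (9 * step)) -> false; count = 6; ((min(count, 1) + min(base, total)) > (count * total)) -> true; base = 8; total = -12; return 12
36 against 12: the behavior changed.
verdict: not equivalent; witness: base=-2, step=-5


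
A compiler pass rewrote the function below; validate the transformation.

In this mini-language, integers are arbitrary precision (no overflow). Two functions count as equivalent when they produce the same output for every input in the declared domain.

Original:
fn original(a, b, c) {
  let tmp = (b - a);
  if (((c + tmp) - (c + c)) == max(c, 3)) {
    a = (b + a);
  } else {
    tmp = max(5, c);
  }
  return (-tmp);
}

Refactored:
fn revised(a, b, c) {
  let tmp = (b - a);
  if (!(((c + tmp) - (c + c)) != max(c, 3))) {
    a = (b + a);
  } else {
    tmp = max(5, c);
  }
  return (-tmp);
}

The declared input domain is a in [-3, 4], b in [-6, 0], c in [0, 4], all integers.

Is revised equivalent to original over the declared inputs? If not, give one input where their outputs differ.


Side by side, the visible changes include: comparison usage differs; boolean connective usage differs.
One worked example (a=1, b=-3, c=3) — original: tmp := -4 | (((c + tmp) - (c + c)) == max(c, 3)): false | tmp := 5 | result -5; revised: tmp := -4 | (!(((c + tmp) - (c + c)) != max(c, 3))): false | tmp := 5 | result -5; agreement on -5.
Across all 280 domain points the two functions coincide.
verdict: equivalent


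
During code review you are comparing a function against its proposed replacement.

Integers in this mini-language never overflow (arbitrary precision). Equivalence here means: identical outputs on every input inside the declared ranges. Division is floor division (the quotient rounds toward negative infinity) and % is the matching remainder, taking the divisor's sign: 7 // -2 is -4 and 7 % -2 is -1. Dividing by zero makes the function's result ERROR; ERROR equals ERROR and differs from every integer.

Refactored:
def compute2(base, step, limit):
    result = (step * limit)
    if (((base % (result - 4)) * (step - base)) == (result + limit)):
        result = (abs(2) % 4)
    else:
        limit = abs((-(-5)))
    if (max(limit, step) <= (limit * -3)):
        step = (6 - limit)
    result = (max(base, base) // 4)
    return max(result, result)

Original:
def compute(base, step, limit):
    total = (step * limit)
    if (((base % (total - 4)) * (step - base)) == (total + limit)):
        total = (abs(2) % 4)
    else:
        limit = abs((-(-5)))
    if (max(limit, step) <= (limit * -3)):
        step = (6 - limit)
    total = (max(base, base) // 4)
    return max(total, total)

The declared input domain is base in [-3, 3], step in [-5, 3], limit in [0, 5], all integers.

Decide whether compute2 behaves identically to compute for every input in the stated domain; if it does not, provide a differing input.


Behavior is preserved: although local variable names differ, the outputs never diverge.
Tracing base=2, step=0, limit=5: compute: total becomes 0; next (((base % (total - 4)) * (step - base)) == (total + limit)) evaluates to false; next limit becomes 5; next (max(limit, step) <= (limit * -3)) evaluates to false; next total becomes 0; next final value 0 | compute2: result becomes 0; next (((base % (result - 4)) * (step - base)) == (result + limit)) evaluates to false; next limit becomes 5; next (max(limit, step) <= (limit * -3)) evaluates to false; next result becomes 0; next final value 0 — matching result 0.
An exhaustive pass over the 378 declared inputs shows identical outputs.
verdict: equivalent


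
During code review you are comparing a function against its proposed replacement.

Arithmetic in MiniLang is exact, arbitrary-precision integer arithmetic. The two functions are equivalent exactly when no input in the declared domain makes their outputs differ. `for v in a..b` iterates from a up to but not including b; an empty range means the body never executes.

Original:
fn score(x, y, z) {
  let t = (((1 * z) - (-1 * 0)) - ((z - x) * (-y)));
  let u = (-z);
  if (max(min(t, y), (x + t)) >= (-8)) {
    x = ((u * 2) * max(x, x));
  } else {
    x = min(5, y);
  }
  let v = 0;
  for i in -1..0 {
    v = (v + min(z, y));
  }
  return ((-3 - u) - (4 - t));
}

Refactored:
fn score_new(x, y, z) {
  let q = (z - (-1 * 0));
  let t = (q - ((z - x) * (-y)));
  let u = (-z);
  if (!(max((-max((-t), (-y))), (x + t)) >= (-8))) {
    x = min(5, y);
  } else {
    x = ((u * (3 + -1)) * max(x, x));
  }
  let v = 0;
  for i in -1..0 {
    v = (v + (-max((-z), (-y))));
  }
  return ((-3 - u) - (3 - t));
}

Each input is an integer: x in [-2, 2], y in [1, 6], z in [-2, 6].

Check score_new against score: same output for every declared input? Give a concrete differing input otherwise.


Run the pair on x=-2, y=1, z=-2.
score: t = -2; u = 2; (max(min(t, y), (x + t)) >= (-8)) -> true; x = -8; v = 0; [i=-1]; v = -2; return -11
score_new: q = -2; t = -2; u = 2; (!(max((-max((-t), (-y))), (x + t)) >= (-8))) -> false; x = -8; v = 0; [i=-1]; v = -2; return -10
-11 != -10, so the rewrite changes behavior.
verdict: not equivalent; witness: x=-2, y=1, z=-2


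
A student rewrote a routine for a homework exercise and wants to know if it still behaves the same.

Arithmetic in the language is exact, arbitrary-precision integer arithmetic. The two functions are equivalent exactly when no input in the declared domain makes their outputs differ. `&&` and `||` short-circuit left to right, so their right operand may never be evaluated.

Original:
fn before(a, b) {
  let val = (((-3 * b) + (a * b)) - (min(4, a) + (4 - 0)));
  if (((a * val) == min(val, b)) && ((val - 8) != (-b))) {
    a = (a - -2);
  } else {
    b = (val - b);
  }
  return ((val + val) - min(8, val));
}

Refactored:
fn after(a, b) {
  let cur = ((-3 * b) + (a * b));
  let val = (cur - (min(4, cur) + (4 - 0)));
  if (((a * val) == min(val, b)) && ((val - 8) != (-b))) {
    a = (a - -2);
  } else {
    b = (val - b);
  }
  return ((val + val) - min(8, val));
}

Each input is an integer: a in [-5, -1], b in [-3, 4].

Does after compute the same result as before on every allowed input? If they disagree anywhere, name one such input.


Take a=-5, b=-3.
before: val = 25; (((a * val) == min(val, b)) && ((val - 8) != (-b))) -> false; b = 28; return 42
after: cur = 24; val = 16; (((a * val) == min(val, b)) && ((val - 8) != (-b))) -> false; b = 19; return 24
42 against 24: the behavior changed.
verdict: not equivalent; witness: a=-5, b=-3


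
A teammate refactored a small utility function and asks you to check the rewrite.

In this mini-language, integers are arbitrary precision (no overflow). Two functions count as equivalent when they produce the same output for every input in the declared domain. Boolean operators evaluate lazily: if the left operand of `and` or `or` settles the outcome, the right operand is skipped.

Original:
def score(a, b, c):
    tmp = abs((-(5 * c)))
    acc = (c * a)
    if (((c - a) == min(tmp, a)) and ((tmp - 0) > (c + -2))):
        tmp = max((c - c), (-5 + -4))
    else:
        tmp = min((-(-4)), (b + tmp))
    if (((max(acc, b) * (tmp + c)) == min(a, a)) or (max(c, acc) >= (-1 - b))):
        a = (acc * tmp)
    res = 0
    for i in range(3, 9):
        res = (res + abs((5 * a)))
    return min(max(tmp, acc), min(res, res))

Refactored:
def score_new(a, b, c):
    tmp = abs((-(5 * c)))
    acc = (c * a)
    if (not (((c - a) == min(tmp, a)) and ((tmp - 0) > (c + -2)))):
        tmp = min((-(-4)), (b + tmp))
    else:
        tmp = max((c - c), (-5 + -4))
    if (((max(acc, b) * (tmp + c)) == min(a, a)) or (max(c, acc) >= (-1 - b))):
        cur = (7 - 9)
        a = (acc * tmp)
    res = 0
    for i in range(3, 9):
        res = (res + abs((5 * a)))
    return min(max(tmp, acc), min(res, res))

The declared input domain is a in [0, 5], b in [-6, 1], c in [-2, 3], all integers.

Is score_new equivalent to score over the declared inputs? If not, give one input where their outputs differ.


Equivalent — the differences include statement counts differ, and local variable names differ, and arithmetic usage differs, and boolean connective usage differs, and constant usage differs, yet no declared input distinguishes the two.
Tracing a=5, b=0, c=-1: score: tmp := 5 | acc := -5 | (((c - a) == min(tmp, a)) and ((tmp - 0) > (c + -2))): false | tmp := 4 | (((max(acc, b) * (tmp + c)) == min(a, a)) or (max(c, acc) >= (-1 - b))): true | a := -20 | res := 0 | iter i=3: | res := 100 | iter i=4: | res := 200 | iter i=5: | res := 300 | iter i=6: | res := 400 | iter i=7: | res := 500 | iter i=8: | res := 600 | result 4 | score_new: tmp := 5 | acc := -5 | (not (((c - a) == min(tmp, a)) and ((tmp - 0) > (c + -2)))): true | tmp := 4 | (((max(acc, b) * (tmp + c)) == min(a, a)) or (max(c, acc) >= (-1 - b))): true | cur := -2 | a := -20 | res := 0 | iter i=3: | res := 100 | iter i=4: | res := 200 | iter i=5: | res := 300 | iter i=6: | res := 400 | iter i=7: | res := 500 | iter i=8: | res := 600 | result 4 — matching result 4.
Checked all 288 inputs in the declared domain: the outputs agree on every one.
verdict: equivalent


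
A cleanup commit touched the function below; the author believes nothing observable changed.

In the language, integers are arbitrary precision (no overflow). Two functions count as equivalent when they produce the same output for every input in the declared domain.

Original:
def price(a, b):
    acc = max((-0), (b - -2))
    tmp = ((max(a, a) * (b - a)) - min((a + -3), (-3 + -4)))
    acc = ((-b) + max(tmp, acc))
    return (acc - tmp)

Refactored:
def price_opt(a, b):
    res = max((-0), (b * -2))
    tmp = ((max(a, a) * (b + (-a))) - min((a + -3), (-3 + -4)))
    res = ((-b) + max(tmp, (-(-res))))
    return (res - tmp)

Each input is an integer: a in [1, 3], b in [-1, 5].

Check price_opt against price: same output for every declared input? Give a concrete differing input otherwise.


The rewrite breaks on a=2, b=-1, where the results are 1 and 2.
price: acc = 1; tmp = 1; acc = 2; return 1
price_opt: res = 2; tmp = 1; res = 3; return 2
verdict: not equivalent; witness: a=2, b=-1


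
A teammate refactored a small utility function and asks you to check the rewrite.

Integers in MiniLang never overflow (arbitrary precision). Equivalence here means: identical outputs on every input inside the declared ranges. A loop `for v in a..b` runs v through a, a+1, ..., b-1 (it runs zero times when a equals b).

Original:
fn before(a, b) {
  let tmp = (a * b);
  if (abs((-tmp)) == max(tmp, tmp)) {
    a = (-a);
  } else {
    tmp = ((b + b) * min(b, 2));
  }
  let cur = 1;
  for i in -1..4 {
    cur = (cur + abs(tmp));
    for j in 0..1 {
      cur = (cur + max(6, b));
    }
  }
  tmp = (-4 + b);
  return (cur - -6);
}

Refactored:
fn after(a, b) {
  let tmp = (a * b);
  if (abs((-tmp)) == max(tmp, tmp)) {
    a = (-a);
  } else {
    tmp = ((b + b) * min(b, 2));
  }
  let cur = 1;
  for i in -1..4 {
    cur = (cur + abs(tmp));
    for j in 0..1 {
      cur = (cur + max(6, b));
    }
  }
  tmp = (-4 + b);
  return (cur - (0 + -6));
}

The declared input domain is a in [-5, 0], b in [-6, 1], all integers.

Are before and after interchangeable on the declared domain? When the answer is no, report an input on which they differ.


The two versions differ — the changes include arithmetic usage differs, constant usage differs.
One worked example (a=-5, b=0) — before: tmp := 0 | (abs((-tmp)) == max(tmp, tmp)): true | a := 5 | cur := 1 | iter i=-1: | cur := 1 | iter j=0: | cur := 7 | iter i=0: | cur := 7 | iter j=0: | cur := 13 | iter i=1: | cur := 13 | iter j=0: | cur := 19 | iter i=2: | cur := 19 | iter j=0: | cur := 25 | iter i=3: | cur := 25 | iter j=0: | cur := 31 | tmp := -4 | result 37; after: tmp := 0 | (abs((-tmp)) == max(tmp, tmp)): true | a := 5 | cur := 1 | iter i=-1: | cur := 1 | iter j=0: | cur := 7 | iter i=0: | cur := 7 | iter j=0: | cur := 13 | iter i=1: | cur := 13 | iter j=0: | cur := 19 | iter i=2: | cur := 19 | iter j=0: | cur := 25 | iter i=3: | cur := 25 | iter j=0: | cur := 31 | tmp := -4 | result 37; agreement on 37.
Checked all 48 inputs in the declared domain: the outputs agree on every one.
verdict: equivalent


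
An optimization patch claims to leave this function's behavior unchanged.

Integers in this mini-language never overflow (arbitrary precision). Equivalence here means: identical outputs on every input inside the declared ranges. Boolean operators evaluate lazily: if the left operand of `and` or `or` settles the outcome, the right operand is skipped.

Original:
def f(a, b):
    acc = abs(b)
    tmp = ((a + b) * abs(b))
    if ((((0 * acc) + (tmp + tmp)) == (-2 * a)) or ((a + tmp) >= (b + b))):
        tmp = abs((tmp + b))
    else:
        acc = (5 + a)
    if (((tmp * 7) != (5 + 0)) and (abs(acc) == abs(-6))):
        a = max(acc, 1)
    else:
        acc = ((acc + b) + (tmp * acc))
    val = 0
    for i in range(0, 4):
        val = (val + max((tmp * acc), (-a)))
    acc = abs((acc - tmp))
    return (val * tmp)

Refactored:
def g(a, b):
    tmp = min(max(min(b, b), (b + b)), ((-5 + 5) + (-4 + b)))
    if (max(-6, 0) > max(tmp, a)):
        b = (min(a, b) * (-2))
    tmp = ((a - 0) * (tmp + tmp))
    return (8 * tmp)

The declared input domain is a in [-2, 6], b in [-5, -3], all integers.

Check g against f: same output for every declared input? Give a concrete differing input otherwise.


Evaluate both at a=-2, b=-5.
f: acc becomes 5; next tmp becomes -35; next ((((0 * acc) + (tmp + tmp)) == (-2 * a)) or ((a + tmp) >= (b + b))) evaluates to false; next acc becomes 3; next (((tmp * 7) != (5 + 0)) and (abs(acc) == abs(-6))) evaluates to false; next acc becomes -107; next val becomes 0; next at i=0:; next val becomes 3745; next at i=1:; next val becomes 7490; next at i=2:; next val becomes 11235; next at i=3:; next val becomes 14980; next acc becomes 72; next final value -524300
g: tmp becomes -9; next (max(-6, 0) > max(tmp, a)) evaluates to true; next b becomes 10; next tmp becomes 36; next final value 288
-524300 and 288 differ, so these are not the same function on this domain.
verdict: not equivalent; witness: a=-2, b=-5


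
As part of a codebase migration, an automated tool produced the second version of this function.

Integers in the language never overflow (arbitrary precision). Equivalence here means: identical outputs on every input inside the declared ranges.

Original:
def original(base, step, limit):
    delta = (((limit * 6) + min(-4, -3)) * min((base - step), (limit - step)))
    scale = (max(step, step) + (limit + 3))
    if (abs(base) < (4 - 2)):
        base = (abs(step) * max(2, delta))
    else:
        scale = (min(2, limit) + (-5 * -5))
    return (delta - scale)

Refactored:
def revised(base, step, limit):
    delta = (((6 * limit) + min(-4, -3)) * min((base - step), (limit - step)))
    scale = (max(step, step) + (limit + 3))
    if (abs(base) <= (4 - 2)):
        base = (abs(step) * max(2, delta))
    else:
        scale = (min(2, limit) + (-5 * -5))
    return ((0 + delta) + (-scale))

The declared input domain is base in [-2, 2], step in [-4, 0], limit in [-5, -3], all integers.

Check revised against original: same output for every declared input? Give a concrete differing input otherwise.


Input base=-2, step=-4, limit=-5: 14 from original versus 40 from revised.
verdict: not equivalent; witness: base=-2, step=-4, limit=-5


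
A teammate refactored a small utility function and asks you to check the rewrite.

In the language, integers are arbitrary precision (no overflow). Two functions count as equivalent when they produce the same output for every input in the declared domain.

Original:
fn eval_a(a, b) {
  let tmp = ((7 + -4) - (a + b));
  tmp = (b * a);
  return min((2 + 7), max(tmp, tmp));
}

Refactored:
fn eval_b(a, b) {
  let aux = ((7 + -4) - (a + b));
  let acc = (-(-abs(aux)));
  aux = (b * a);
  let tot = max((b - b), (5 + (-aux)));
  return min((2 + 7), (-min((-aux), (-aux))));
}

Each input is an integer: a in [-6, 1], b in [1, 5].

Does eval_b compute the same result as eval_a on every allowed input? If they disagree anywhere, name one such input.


Equivalent — the differences include arithmetic usage differs; also min/max/abs usage differs; also statement counts differ; also local variable names differ; also constant usage differs, yet no declared input distinguishes the two.
One worked example (a=0, b=2) — eval_a: tmp becomes 1; next tmp becomes 0; next final value 0; eval_b: aux becomes 1; next acc becomes 1; next aux becomes 0; next tot becomes 5; next final value 0; agreement on 0.
An exhaustive pass over the 40 declared inputs shows identical outputs.
verdict: equivalent


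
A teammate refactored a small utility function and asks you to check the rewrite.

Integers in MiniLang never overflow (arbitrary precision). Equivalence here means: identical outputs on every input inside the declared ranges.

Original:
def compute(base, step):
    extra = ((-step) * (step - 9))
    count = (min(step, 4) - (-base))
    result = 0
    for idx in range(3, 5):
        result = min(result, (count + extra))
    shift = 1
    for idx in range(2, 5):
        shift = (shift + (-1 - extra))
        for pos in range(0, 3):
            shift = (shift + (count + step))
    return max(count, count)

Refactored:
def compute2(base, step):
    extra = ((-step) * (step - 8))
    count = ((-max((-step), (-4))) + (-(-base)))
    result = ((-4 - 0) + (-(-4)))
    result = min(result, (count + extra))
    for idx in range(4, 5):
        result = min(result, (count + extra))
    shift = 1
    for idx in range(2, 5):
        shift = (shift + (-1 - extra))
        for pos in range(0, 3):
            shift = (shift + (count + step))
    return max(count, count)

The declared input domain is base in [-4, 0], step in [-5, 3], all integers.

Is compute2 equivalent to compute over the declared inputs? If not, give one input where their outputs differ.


The suspicious edit (`9` became `8`) never changes the result for any input inside the declared domain.
As a probe, take base=-2, step=1: compute runs extra=8, then count=-1, then result=0, then (idx=3), then result=0, then (idx=4), then result=0, then shift=1, then (idx=2), then shift=-8, then (pos=0), then shift=-8, then (pos=1), then shift=-8, then (pos=2), then shift=-8, then (idx=3), then shift=-17, then (pos=0), then shift=-17, then (pos=1), then shift=-17, then (pos=2), then shift=-17, then (idx=4), then shift=-26, then (pos=0), then shift=-26, then (pos=1), then shift=-26, then (pos=2), then shift=-26, then returns -1; compute2 runs extra=7, then count=-1, then result=0, then result=0, then (idx=4), then result=0, then shift=1, then (idx=2), then shift=-7, then (pos=0), then shift=-7, then (pos=1), then shift=-7, then (pos=2), then shift=-7, then (idx=3), then shift=-15, then (pos=0), then shift=-15, then (pos=1), then shift=-15, then (pos=2), then shift=-15, then (idx=4), then shift=-23, then (pos=0), then shift=-23, then (pos=1), then shift=-23, then (pos=2), then shift=-23, then returns -1; both end at -1.
Across all 45 domain points the two functions coincide.
verdict: equivalent
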